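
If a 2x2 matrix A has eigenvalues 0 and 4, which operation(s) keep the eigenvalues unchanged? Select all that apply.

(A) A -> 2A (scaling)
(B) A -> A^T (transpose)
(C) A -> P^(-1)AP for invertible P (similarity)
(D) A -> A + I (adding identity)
B and C

Eigenvalues are preserved by:
1. Similarity transformations: A -> P^(-1)AP (same characteristic polynomial)
2. Transpose: A^T has the same eigenvalues as A

Eigenvalues are NOT preserved by:
- Adding identity: eigenvalues become 0+1, 4+1
- Scaling: eigenvalues become 0, 8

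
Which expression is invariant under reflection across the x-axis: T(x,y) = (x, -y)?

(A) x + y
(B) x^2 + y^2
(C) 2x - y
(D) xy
B

The map is reflection across the x-axis: T(x,y) = (x, -y).
Substitute the transformed coordinates into each option and compare with the original:
(A) x + y  ->  (x) + (-y) = x - y   [differs from x + y: not invariant]
(B) x^2 + y^2  ->  (x)^2 + (-y)^2 = x^2 + y^2   [equals x^2 + y^2: invariant]
(C) 2x - y  ->  2(x) - (-y) = 2x + y   [differs from 2x - y: not invariant]
(D) xy  ->  (x)(-y) = -xy   [differs from xy: not invariant]

Only option (B), x^2 + y^2, is unchanged by the transformation.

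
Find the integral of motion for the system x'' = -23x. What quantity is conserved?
E = (x')^2 + 23x^2

Multiply the equation by x':
x' * x'' = -23x * x'
The left side is d/dt[(x')^2/2] and the right side is d/dt[-23x^2/2], so
d/dt[(x')^2/2 + 23x^2/2] = 0, i.e. (x')^2/2 + 23x^2/2 = constant.
Multiplying by 2, the integral of motion is E = (x')^2 + 23x^2.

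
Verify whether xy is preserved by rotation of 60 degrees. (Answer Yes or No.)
No

Applying rotation by 60 degrees: x' = x*cos(60 degrees) - y*sin(60 degrees) = x/2 - sqrt(3)y/2, y' = x*sin(60 degrees) + y*cos(60 degrees) = sqrt(3)x/2 + y/2

Substituting into xy:
(x/2 - sqrt(3)y/2)(sqrt(3)x/2 + y/2)
= sqrt(3)x^2/4 - xy/2 - sqrt(3)y^2/4

This differs from the original expression xy, so it is NOT invariant.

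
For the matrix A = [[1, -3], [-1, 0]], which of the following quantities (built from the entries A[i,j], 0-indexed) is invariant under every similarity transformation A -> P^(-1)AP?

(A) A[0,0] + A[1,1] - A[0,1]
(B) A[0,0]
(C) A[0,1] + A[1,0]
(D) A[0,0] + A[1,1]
D

A[0,0] + A[1,1] is the trace of A. By the cyclic property of the trace, tr(P^(-1)AP) = tr(APP^(-1)) = tr(A), so it is the same for every matrix similar to A.

The other combinations are not similarity invariants. For example, take P = [[1, 2], [0, 1]] (det P = 1), so P^(-1) = [[1, -2], [0, 1]] and
B = P^(-1)AP = [[3, 3], [-1, -2]].
Evaluating each option on A and on B:
(A) A[0,0] + A[1,1] - A[0,1]: 4 for A, -2 for B -> changes
(B) A[0,0]: 1 for A, 3 for B -> changes
(C) A[0,1] + A[1,0]: -4 for A, 2 for B -> changes
(D) A[0,0] + A[1,1]: 1 for A, 1 for B -> unchanged

Only (D) A[0,0] + A[1,1] = 1 survives (and it does so for every P, not just this one), so it is the invariant.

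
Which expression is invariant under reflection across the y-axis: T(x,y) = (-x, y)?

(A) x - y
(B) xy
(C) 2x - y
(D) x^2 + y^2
D

The map is reflection across the y-axis: T(x,y) = (-x, y).
Substitute the transformed coordinates into each option and compare with the original:
(A) x - y  ->  (-x) - (y) = -x - y   [differs from x - y: not invariant]
(B) xy  ->  (-x)(y) = -xy   [differs from xy: not invariant]
(C) 2x - y  ->  2(-x) - (y) = -2x - y   [differs from 2x - y: not invariant]
(D) x^2 + y^2  ->  (-x)^2 + (y)^2 = x^2 + y^2   [equals x^2 + y^2: invariant]

Only option (D), x^2 + y^2, is unchanged by the transformation.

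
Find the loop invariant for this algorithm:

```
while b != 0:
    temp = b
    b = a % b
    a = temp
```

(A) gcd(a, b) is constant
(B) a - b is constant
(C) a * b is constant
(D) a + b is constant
A

A loop invariant must hold before the first iteration and be re-established by every execution of the body.

(A) gcd(a, b) is constant: One iteration replaces (a, b) by (b, a mod b). Since a mod b = a - q*b for an integer q, any common divisor of a and b divides b and a mod b, and conversely; hence gcd(b, a mod b) = gcd(a, b). For instance (32, 12) -> (12, 8) keeps gcd = 4. At exit b = 0 and a = gcd of the original inputs.

The other options fail:
(B) a - b is constant: e.g. (a, b) = (32, 12) -> (12, 8): the difference goes from 20 to 4.
(C) a * b is constant: e.g. (a, b) = (32, 12) -> (12, 8): the product goes from 384 to 96.
(D) a + b is constant: e.g. (a, b) = (32, 12) -> (12, 8): the sum goes from 44 to 20.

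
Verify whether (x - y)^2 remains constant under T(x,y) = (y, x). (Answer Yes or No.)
Yes

Substitute T(x,y) = (y, x) into the expression and compare with the original.

Original: (x - y)^2
After applying T: ((y) - (x))^2 = x^2 - 2xy + y^2

This is identical to the original (x - y)^2, so the expression is invariant.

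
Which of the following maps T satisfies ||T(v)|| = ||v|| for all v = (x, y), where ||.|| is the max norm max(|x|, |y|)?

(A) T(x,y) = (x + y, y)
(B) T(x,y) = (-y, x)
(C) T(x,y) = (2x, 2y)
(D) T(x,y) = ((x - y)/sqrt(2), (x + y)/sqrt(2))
B

A transformation preserves a norm if ||T(v)|| = ||v|| for every v; a single vector where the norm changes rules an option out.

(A) T(x,y) = (x + y, y): v = (1, 1) has norm max(|1|, |1|) = 1, but T(v) = (2, 1) has norm 2 -- not preserved.
(B) T(x,y) = (-y, x): preserves the norm -- it only permutes the coordinates and/or flips signs, which leaves max(|x|, |y|) unchanged.
(C) T(x,y) = (2x, 2y): v = (1, 0) has norm max(|1|, |0|) = 1, but T(v) = (2, 0) has norm 2 -- not preserved.
(D) T(x,y) = ((x - y)/sqrt(2), (x + y)/sqrt(2)): v = (1, 0) has norm max(|1|, |0|) = 1, but T(v) = (sqrt(2)/2, sqrt(2)/2) has norm sqrt(2)/2 -- not preserved.

Therefore the answer is (B).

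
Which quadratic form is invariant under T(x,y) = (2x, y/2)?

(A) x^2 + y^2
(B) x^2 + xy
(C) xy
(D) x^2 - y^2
C

T multiplies x by 2 and divides y by 2.
Substitute the transformed coordinates into each option and compare with the original:
(A) x^2 + y^2  ->  (2x)^2 + (y/2)^2 = 4x^2 + y^2/4   [differs from x^2 + y^2: not invariant]
(B) x^2 + xy  ->  (2x)^2 + (2x)(y/2) = 4x^2 + xy   [differs from x^2 + xy: not invariant]
(C) xy  ->  (2x)(y/2) = xy   [equals xy: invariant]
(D) x^2 - y^2  ->  (2x)^2 - (y/2)^2 = 4x^2 - y^2/4   [differs from x^2 - y^2: not invariant]

Only option (C), xy, is unchanged by the transformation.
The factors 2 and 1/2 cancel only in the pure product xy.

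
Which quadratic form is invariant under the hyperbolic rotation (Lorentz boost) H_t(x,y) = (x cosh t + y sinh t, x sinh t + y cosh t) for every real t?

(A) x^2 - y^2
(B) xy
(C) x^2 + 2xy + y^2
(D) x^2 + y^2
A

Write x' = x cosh t + y sinh t, y' = x sinh t + y cosh t and substitute into each option:
(A) x^2 - y^2: (x cosh t + y sinh t)^2 - (x sinh t + y cosh t)^2 = x^2(cosh^2 t - sinh^2 t) + 2xy(cosh t sinh t - sinh t cosh t) + y^2(sinh^2 t - cosh^2 t) = x^2 - y^2   [invariant, using cosh^2 t - sinh^2 t = 1]
(B) xy: (x cosh t + y sinh t)(x sinh t + y cosh t) = xy(cosh^2 t + sinh^2 t) + (x^2 + y^2) sinh t cosh t = xy cosh 2t + (x^2 + y^2)(sinh 2t)/2   [not invariant for t != 0]
(C) x^2 + 2xy + y^2: (x' + y')^2 with x' + y' = (x + y)(cosh t + sinh t) = (x + y)e^t, so it becomes (x + y)^2 e^(2t)   [not invariant for t != 0]
(D) x^2 + y^2: (x cosh t + y sinh t)^2 + (x sinh t + y cosh t)^2 = (x^2 + y^2)(cosh^2 t + sinh^2 t) + 4xy sinh t cosh t = (x^2 + y^2) cosh 2t + 2xy sinh 2t   [not invariant for t != 0]

Only (A) x^2 - y^2 is unchanged; it is the Minkowski form preserved by Lorentz boosts, just as x^2 + y^2 is preserved by ordinary rotations.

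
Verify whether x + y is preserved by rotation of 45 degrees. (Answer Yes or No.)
No

Applying rotation by 45 degrees: x' = x*cos(45 degrees) - y*sin(45 degrees) = sqrt(2)x/2 - sqrt(2)y/2, y' = x*sin(45 degrees) + y*cos(45 degrees) = sqrt(2)x/2 + sqrt(2)y/2

Substituting into x + y:
(sqrt(2)x/2 - sqrt(2)y/2) + (sqrt(2)x/2 + sqrt(2)y/2)
= sqrt(2)x

This differs from the original expression x + y, so it is NOT invariant.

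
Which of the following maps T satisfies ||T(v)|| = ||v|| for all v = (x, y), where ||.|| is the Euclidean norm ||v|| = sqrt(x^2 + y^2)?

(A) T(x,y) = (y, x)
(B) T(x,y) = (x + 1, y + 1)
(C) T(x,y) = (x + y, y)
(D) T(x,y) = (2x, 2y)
A

A transformation preserves a norm if ||T(v)|| = ||v|| for every v; a single vector where the norm changes rules an option out.

(A) T(x,y) = (y, x): preserves the norm -- it is an orthogonal map (a rotation/reflection), and (y)^2 + (x)^2 simplifies to x^2 + y^2.
(B) T(x,y) = (x + 1, y + 1): v = (1, 0) has norm sqrt((1)^2 + (0)^2) = 1, but T(v) = (2, 1) has norm sqrt(5) -- not preserved.
(C) T(x,y) = (x + y, y): v = (0, 1) has norm sqrt((0)^2 + (1)^2) = 1, but T(v) = (1, 1) has norm sqrt(2) -- not preserved.
(D) T(x,y) = (2x, 2y): v = (1, 0) has norm sqrt((1)^2 + (0)^2) = 1, but T(v) = (2, 0) has norm 2 -- not preserved.

Therefore the answer is (A).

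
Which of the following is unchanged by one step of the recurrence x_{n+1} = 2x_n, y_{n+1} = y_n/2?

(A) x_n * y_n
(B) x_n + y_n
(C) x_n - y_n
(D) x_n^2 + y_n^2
A

For the recurrence x_{n+1} = 2x_n, y_{n+1} = y_n/2:

x_{n+1} * y_{n+1} = (2x_n) * (y_n/2) = x_n * y_n
The product is conserved.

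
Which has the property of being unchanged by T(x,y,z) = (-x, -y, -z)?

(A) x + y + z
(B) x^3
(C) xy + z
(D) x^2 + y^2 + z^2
D

Apply T(x,y,z) = (-x, -y, -z) to each option, i.e. replace (x, y, z) by the transformed coordinates.
Substitute the transformed coordinates into each option and compare with the original:
(A) x + y + z  ->  (-x) + (-y) + (-z) = -x - y - z   [differs from x + y + z: not invariant]
(B) x^3  ->  (-x)^3 = -x^3   [differs from x^3: not invariant]
(C) xy + z  ->  (-x)(-y) + (-z) = xy - z   [differs from xy + z: not invariant]
(D) x^2 + y^2 + z^2  ->  (-x)^2 + (-y)^2 + (-z)^2 = x^2 + y^2 + z^2   [equals x^2 + y^2 + z^2: invariant]

Only option (D), x^2 + y^2 + z^2, is unchanged by the transformation.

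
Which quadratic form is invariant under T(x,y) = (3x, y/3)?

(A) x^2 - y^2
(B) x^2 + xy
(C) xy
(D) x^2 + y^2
C

T multiplies x by 3 and divides y by 3.
Substitute the transformed coordinates into each option and compare with the original:
(A) x^2 - y^2  ->  (3x)^2 - (y/3)^2 = 9x^2 - y^2/9   [differs from x^2 - y^2: not invariant]
(B) x^2 + xy  ->  (3x)^2 + (3x)(y/3) = 9x^2 + xy   [differs from x^2 + xy: not invariant]
(C) xy  ->  (3x)(y/3) = xy   [equals xy: invariant]
(D) x^2 + y^2  ->  (3x)^2 + (y/3)^2 = 9x^2 + y^2/9   [differs from x^2 + y^2: not invariant]

Only option (C), xy, is unchanged by the transformation.
The factors 3 and 1/3 cancel only in the pure product xy.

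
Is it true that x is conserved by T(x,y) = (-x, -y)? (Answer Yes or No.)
No

Substitute T(x,y) = (-x, -y) into the expression and compare with the original.

Original: x
After applying T: (-x) = -x

This differs from the original x (difference: -2x), so the expression is NOT invariant.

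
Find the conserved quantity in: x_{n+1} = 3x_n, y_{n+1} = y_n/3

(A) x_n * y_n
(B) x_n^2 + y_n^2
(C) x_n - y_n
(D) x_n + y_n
A

For the recurrence x_{n+1} = 3x_n, y_{n+1} = y_n/3:

x_{n+1} * y_{n+1} = (3x_n) * (y_n/3) = x_n * y_n
The product is conserved.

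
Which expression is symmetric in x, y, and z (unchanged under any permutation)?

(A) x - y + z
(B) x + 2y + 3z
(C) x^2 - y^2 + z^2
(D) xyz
D

A symmetric expression is unchanged when the variables are permuted; here the transformation to test is the swap (x, y) -> (y, x).
A symmetric expression must survive every permutation; the single swap x <-> y already eliminates the distractors, and the keyed expression is also unchanged by x <-> z and y <-> z (each variable enters it in exactly the same way).
Substitute the transformed coordinates into each option and compare with the original:
(A) x - y + z  ->  (y) - (x) + z = -x + y + z   [differs from x - y + z: not invariant]
(B) x + 2y + 3z  ->  (y) + 2(x) + 3z = 2x + y + 3z   [differs from x + 2y + 3z: not invariant]
(C) x^2 - y^2 + z^2  ->  (y)^2 - (x)^2 + z^2 = -x^2 + y^2 + z^2   [differs from x^2 - y^2 + z^2: not invariant]
(D) xyz  ->  (y)(x)z = xyz   [equals xyz: invariant]

Only option (D), xyz, is unchanged by the transformation.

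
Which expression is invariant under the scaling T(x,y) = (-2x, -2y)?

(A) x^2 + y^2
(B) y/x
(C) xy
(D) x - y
B

Under the uniform scaling T(x,y) = (-2x, -2y):
Substitute the transformed coordinates into each option and compare with the original:
(A) x^2 + y^2  ->  (-2x)^2 + (-2y)^2 = 4x^2 + 4y^2   [differs from x^2 + y^2: not invariant]
(B) y/x  ->  (-2y)/(-2x) = y/x   [equals y/x: invariant]
(C) xy  ->  (-2x)(-2y) = 4xy   [differs from xy: not invariant]
(D) x - y  ->  (-2x) - (-2y) = -2x + 2y   [differs from x - y: not invariant]

Only option (B), y/x, is unchanged by the transformation.
The common factor -2 cancels in a ratio of coordinates, while sums, products and sums of squares pick up factors of -2 or 4.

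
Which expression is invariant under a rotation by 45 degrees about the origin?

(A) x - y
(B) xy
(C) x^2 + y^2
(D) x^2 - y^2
C

A rotation by 45 degrees sends (x, y) to (sqrt(2)x/2 - sqrt(2)y/2, sqrt(2)x/2 + sqrt(2)y/2).
Substitute the transformed coordinates into each option and compare with the original:
(A) x - y  ->  (sqrt(2)x/2 - sqrt(2)y/2) - (sqrt(2)x/2 + sqrt(2)y/2) = -sqrt(2)y   [differs from x - y: not invariant]
(B) xy  ->  (sqrt(2)x/2 - sqrt(2)y/2)(sqrt(2)x/2 + sqrt(2)y/2) = x^2/2 - y^2/2   [differs from xy: not invariant]
(C) x^2 + y^2  ->  (sqrt(2)x/2 - sqrt(2)y/2)^2 + (sqrt(2)x/2 + sqrt(2)y/2)^2 = x^2 + y^2   [equals x^2 + y^2: invariant]
(D) x^2 - y^2  ->  (sqrt(2)x/2 - sqrt(2)y/2)^2 - (sqrt(2)x/2 + sqrt(2)y/2)^2 = -2xy   [differs from x^2 - y^2: not invariant]

Only option (C), x^2 + y^2, is unchanged by the transformation.
Geometrically, x^2 + y^2 is the squared distance from the origin, which every rotation about the origin preserves.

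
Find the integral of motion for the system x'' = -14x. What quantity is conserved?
E = (x')^2 + 14x^2

Multiply the equation by x':
x' * x'' = -14x * x'
The left side is d/dt[(x')^2/2] and the right side is d/dt[-14x^2/2], so
d/dt[(x')^2/2 + 14x^2/2] = 0, i.e. (x')^2/2 + 14x^2/2 = constant.
Multiplying by 2, the integral of motion is E = (x')^2 + 14x^2.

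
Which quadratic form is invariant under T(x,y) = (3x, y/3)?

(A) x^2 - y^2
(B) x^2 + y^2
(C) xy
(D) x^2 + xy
C

T multiplies x by 3 and divides y by 3.
Substitute the transformed coordinates into each option and compare with the original:
(A) x^2 - y^2  ->  (3x)^2 - (y/3)^2 = 9x^2 - y^2/9   [differs from x^2 - y^2: not invariant]
(B) x^2 + y^2  ->  (3x)^2 + (y/3)^2 = 9x^2 + y^2/9   [differs from x^2 + y^2: not invariant]
(C) xy  ->  (3x)(y/3) = xy   [equals xy: invariant]
(D) x^2 + xy  ->  (3x)^2 + (3x)(y/3) = 9x^2 + xy   [differs from x^2 + xy: not invariant]

Only option (C), xy, is unchanged by the transformation.
The factors 3 and 1/3 cancel only in the pure product xy.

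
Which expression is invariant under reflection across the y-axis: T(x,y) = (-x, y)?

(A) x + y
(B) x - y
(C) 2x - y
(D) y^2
D

The map is reflection across the y-axis: T(x,y) = (-x, y).
Substitute the transformed coordinates into each option and compare with the original:
(A) x + y  ->  (-x) + (y) = -x + y   [differs from x + y: not invariant]
(B) x - y  ->  (-x) - (y) = -x - y   [differs from x - y: not invariant]
(C) 2x - y  ->  2(-x) - (y) = -2x - y   [differs from 2x - y: not invariant]
(D) y^2  ->  (y)^2 = y^2   [equals y^2: invariant]

Only option (D), y^2, is unchanged by the transformation.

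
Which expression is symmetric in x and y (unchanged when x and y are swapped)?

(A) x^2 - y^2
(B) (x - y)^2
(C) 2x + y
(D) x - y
B

A symmetric expression is unchanged when the variables are permuted; here the transformation to test is the swap (x, y) -> (y, x).
Substitute the transformed coordinates into each option and compare with the original:
(A) x^2 - y^2  ->  (y)^2 - (x)^2 = -x^2 + y^2   [differs from x^2 - y^2: not invariant]
(B) (x - y)^2  ->  ((y) - (x))^2 = x^2 - 2xy + y^2   [equals (x - y)^2: invariant]
(C) 2x + y  ->  2(y) + (x) = x + 2y   [differs from 2x + y: not invariant]
(D) x - y  ->  (y) - (x) = -x + y   [differs from x - y: not invariant]

Only option (B), (x - y)^2, is unchanged by the transformation.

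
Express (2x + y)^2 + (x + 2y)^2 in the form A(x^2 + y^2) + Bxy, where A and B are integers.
5(x^2 + y^2) + 8xy

Expanding: (2x + y)^2 = 4x^2 + 4xy + y^2
(x + 2y)^2 = x^2 + 4xy + 4y^2
Sum = (4+1)(x^2+y^2) + 8xy = 5(x^2 + y^2) + 8xy
This is symmetric in x and y.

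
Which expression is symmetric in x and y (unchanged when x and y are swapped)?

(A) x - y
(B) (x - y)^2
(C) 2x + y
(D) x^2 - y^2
B

A symmetric expression is unchanged when the variables are permuted; here the transformation to test is the swap (x, y) -> (y, x).
Substitute the transformed coordinates into each option and compare with the original:
(A) x - y  ->  (y) - (x) = -x + y   [differs from x - y: not invariant]
(B) (x - y)^2  ->  ((y) - (x))^2 = x^2 - 2xy + y^2   [equals (x - y)^2: invariant]
(C) 2x + y  ->  2(y) + (x) = x + 2y   [differs from 2x + y: not invariant]
(D) x^2 - y^2  ->  (y)^2 - (x)^2 = -x^2 + y^2   [differs from x^2 - y^2: not invariant]

Only option (B), (x - y)^2, is unchanged by the transformation.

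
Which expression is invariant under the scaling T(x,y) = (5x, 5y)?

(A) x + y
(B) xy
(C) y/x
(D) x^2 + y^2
C

Under the uniform scaling T(x,y) = (5x, 5y):
Substitute the transformed coordinates into each option and compare with the original:
(A) x + y  ->  (5x) + (5y) = 5x + 5y   [differs from x + y: not invariant]
(B) xy  ->  (5x)(5y) = 25xy   [differs from xy: not invariant]
(C) y/x  ->  (5y)/(5x) = y/x   [equals y/x: invariant]
(D) x^2 + y^2  ->  (5x)^2 + (5y)^2 = 25x^2 + 25y^2   [differs from x^2 + y^2: not invariant]

Only option (C), y/x, is unchanged by the transformation.
The common factor 5 cancels in a ratio of coordinates, while sums, products and sums of squares pick up factors of 5 or 25.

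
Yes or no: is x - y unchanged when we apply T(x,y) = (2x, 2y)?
No

Substitute T(x,y) = (2x, 2y) into the expression and compare with the original.

Original: x - y
After applying T: (2x) - (2y) = 2x - 2y

This differs from the original x - y (difference: x - y), so the expression is NOT invariant.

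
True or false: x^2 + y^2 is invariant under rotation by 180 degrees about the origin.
True

Applying rotation by 180 degrees: x' = x*cos(180 degrees) - y*sin(180 degrees) = -x, y' = x*sin(180 degrees) + y*cos(180 degrees) = -y

Substituting into x^2 + y^2:
(-x)^2 + (-y)^2
= x^2 + y^2

This equals the original expression x^2 + y^2, so it IS invariant.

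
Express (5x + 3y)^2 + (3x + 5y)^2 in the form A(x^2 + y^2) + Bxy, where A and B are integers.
34(x^2 + y^2) + 60xy

Expanding: (5x + 3y)^2 = 25x^2 + 30xy + 9y^2
(3x + 5y)^2 = 9x^2 + 30xy + 25y^2
Sum = (25+9)(x^2+y^2) + 60xy = 34(x^2 + y^2) + 60xy
This is symmetric in x and y.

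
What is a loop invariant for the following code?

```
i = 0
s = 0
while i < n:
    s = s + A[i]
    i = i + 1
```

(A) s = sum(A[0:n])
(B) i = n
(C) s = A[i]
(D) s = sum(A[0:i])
D

A loop invariant must hold before the first iteration and be re-established by every execution of the body.

(D) s = sum(A[0:i]): Initially i = 0 and s = 0 = sum of the empty slice A[0:0]. If s = sum(A[0:i]) holds at the top of an iteration, the body sets s to sum(A[0:i]) + A[i] = sum(A[0:i+1]) and then i to i+1, so s = sum(A[0:i]) holds again. At exit i = n, giving s = sum(A[0:n]).

The other options fail:
(A) s = sum(A[0:n]): false before the loop (s = 0, not the full sum) -- it only becomes true at exit.
(B) i = n: false initially (i = 0); it is the exit condition, not an invariant.
(C) s = A[i]: after the first iteration s = A[0] but i = 1, so s = A[i] compares s with the wrong element (and fails in general).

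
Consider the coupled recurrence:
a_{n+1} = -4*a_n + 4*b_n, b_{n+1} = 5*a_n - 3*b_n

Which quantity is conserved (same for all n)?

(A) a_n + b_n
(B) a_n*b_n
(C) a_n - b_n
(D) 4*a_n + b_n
A

Replace a_n by a_{n+1} = -4*a_n + 4*b_n and b_n by b_{n+1} = 5*a_n - 3*b_n in each option and simplify:
(A) a_n + b_n  ->  (-4*a_n + 4*b_n) + (5*a_n - 3*b_n) = a_n + b_n   [conserved]
(B) a_n*b_n  ->  (-4*a_n + 4*b_n)*(5*a_n - 3*b_n) = -20*a_n^2 + 32*a_n*b_n - 12*b_n^2   [not conserved]
(C) a_n - b_n  ->  (-4*a_n + 4*b_n) - (5*a_n - 3*b_n) = -9*a_n + 7*b_n   [not conserved]
(D) 4*a_n + b_n  ->  4*(-4*a_n + 4*b_n) + (5*a_n - 3*b_n) = -11*a_n + 13*b_n   [not conserved]

Only (A) a_n + b_n returns to itself after one step, so it is the conserved quantity.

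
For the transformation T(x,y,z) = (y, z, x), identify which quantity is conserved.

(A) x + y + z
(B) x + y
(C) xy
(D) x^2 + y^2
A

Apply T(x,y,z) = (y, z, x) to each option, i.e. replace (x, y, z) by the transformed coordinates.
Substitute the transformed coordinates into each option and compare with the original:
(A) x + y + z  ->  (y) + (z) + (x) = x + y + z   [equals x + y + z: invariant]
(B) x + y  ->  (y) + (z) = y + z   [differs from x + y: not invariant]
(C) xy  ->  (y)(z) = yz   [differs from xy: not invariant]
(D) x^2 + y^2  ->  (y)^2 + (z)^2 = y^2 + z^2   [differs from x^2 + y^2: not invariant]

Only option (A), x + y + z, is unchanged by the transformation.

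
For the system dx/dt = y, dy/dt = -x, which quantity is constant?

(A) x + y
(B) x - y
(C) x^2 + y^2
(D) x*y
C

A first integral I satisfies dI/dt = 0 along every solution. Differentiate each option and use the equation of motion:
(A) d/dt[x + y] = y + (-x) = y - x, not identically 0
(B) d/dt[x - y] = y - (-x) = x + y, not identically 0
(C) d/dt[x^2 + y^2] = 2x*dx/dt + 2y*dy/dt = 2x*y + 2y*(-x) = 0
(D) d/dt[x*y] = (dx/dt)y + x(dy/dt) = y^2 - x^2, not identically 0

Only (C) has zero time-derivative. So x^2 + y^2 (the squared radius; trajectories are circles) is the conserved quantity.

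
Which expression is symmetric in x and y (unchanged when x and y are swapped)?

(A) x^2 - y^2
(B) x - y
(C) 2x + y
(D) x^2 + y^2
D

A symmetric expression is unchanged when the variables are permuted; here the transformation to test is the swap (x, y) -> (y, x).
Substitute the transformed coordinates into each option and compare with the original:
(A) x^2 - y^2  ->  (y)^2 - (x)^2 = -x^2 + y^2   [differs from x^2 - y^2: not invariant]
(B) x - y  ->  (y) - (x) = -x + y   [differs from x - y: not invariant]
(C) 2x + y  ->  2(y) + (x) = x + 2y   [differs from 2x + y: not invariant]
(D) x^2 + y^2  ->  (y)^2 + (x)^2 = x^2 + y^2   [equals x^2 + y^2: invariant]

Only option (D), x^2 + y^2, is unchanged by the transformation.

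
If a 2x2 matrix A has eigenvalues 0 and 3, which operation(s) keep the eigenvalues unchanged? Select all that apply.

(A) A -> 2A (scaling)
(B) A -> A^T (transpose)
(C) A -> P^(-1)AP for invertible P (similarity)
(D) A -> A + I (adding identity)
B and C

Eigenvalues are preserved by:
1. Similarity transformations: A -> P^(-1)AP (same characteristic polynomial)
2. Transpose: A^T has the same eigenvalues as A

Eigenvalues are NOT preserved by:
- Adding identity: eigenvalues become 0+1, 3+1
- Scaling: eigenvalues become 0, 6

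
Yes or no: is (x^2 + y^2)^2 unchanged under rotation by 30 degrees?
Yes

Applying rotation by 30 degrees: x' = x*cos(30 degrees) - y*sin(30 degrees) = sqrt(3)x/2 - y/2, y' = x*sin(30 degrees) + y*cos(30 degrees) = x/2 + sqrt(3)y/2

Substituting into (x^2 + y^2)^2:
((sqrt(3)x/2 - y/2)^2 + (x/2 + sqrt(3)y/2)^2)^2
= x^4 + 2x^2y^2 + y^4 = (x^2 + y^2)^2

This equals the original expression (x^2 + y^2)^2, so it IS invariant.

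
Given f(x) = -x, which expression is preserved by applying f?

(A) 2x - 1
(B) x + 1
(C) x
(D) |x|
D

For f(x) = -x:
Applying f replaces x by -x. Since |-x| = |x|, the absolute value is unchanged by f, whereas x -> -x, 2x - 1 -> -2x - 1 and x + 1 -> -x + 1 all change.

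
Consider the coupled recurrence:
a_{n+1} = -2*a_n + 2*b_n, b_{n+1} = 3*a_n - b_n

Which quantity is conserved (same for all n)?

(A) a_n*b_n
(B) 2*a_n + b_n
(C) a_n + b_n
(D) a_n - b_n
C

Replace a_n by a_{n+1} = -2*a_n + 2*b_n and b_n by b_{n+1} = 3*a_n - b_n in each option and simplify:
(A) a_n*b_n  ->  (-2*a_n + 2*b_n)*(3*a_n - b_n) = -6*a_n^2 + 8*a_n*b_n - 2*b_n^2   [not conserved]
(B) 2*a_n + b_n  ->  2*(-2*a_n + 2*b_n) + (3*a_n - b_n) = -a_n + 3*b_n   [not conserved]
(C) a_n + b_n  ->  (-2*a_n + 2*b_n) + (3*a_n - b_n) = a_n + b_n   [conserved]
(D) a_n - b_n  ->  (-2*a_n + 2*b_n) - (3*a_n - b_n) = -5*a_n + 3*b_n   [not conserved]

Only (C) a_n + b_n returns to itself after one step, so it is the conserved quantity.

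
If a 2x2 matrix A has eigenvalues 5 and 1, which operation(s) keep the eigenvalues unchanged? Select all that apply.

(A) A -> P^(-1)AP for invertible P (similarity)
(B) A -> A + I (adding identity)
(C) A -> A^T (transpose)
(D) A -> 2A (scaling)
A and C

Eigenvalues are preserved by:
1. Similarity transformations: A -> P^(-1)AP (same characteristic polynomial)
2. Transpose: A^T has the same eigenvalues as A

Eigenvalues are NOT preserved by:
- Adding identity: eigenvalues become 5+1, 1+1
- Scaling: eigenvalues become 10, 2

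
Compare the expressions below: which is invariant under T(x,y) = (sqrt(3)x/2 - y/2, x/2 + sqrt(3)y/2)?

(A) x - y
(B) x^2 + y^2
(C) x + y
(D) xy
B

An expression E(x,y) is invariant under T if E(T(x,y)) = E(x,y). Here T(x,y) = (sqrt(3)x/2 - y/2, x/2 + sqrt(3)y/2).
Substitute the transformed coordinates into each option and compare with the original:
(A) x - y  ->  (sqrt(3)x/2 - y/2) - (x/2 + sqrt(3)y/2) = -x/2 + sqrt(3)x/2 - sqrt(3)y/2 - y/2   [differs from x - y: not invariant]
(B) x^2 + y^2  ->  (sqrt(3)x/2 - y/2)^2 + (x/2 + sqrt(3)y/2)^2 = x^2 + y^2   [equals x^2 + y^2: invariant]
(C) x + y  ->  (sqrt(3)x/2 - y/2) + (x/2 + sqrt(3)y/2) = x/2 + sqrt(3)x/2 - y/2 + sqrt(3)y/2   [differs from x + y: not invariant]
(D) xy  ->  (sqrt(3)x/2 - y/2)(x/2 + sqrt(3)y/2) = sqrt(3)x^2/4 + xy/2 - sqrt(3)y^2/4   [differs from xy: not invariant]

Only option (B), x^2 + y^2, is unchanged by the transformation.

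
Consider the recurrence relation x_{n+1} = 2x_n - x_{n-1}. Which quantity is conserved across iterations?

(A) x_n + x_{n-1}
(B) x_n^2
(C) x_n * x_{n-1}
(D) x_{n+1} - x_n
D

For the recurrence x_{n+1} = 2x_n - x_{n-1}:

If x_{n+1} = 2x_n - x_{n-1}, then:
x_{n+1} - x_n = x_n - x_{n-1}
The first difference is constant throughout the sequence.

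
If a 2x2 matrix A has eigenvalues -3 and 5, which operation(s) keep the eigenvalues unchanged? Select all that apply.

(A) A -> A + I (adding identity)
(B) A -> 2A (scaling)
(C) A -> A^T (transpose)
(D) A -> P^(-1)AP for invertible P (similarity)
C and D

Eigenvalues are preserved by:
1. Similarity transformations: A -> P^(-1)AP (same characteristic polynomial)
2. Transpose: A^T has the same eigenvalues as A

Eigenvalues are NOT preserved by:
- Adding identity: eigenvalues become -3+1, 5+1
- Scaling: eigenvalues become -6, 10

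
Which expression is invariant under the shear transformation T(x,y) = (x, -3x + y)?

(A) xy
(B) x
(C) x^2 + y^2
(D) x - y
B

Under the shear T(x,y) = (x, -3x + y):
Substitute the transformed coordinates into each option and compare with the original:
(A) xy  ->  (x)(-3x + y) = -3x^2 + xy   [differs from xy: not invariant]
(B) x  ->  (x) = x   [equals x: invariant]
(C) x^2 + y^2  ->  (x)^2 + (-3x + y)^2 = 10x^2 - 6xy + y^2   [differs from x^2 + y^2: not invariant]
(D) x - y  ->  (x) - (-3x + y) = 4x - y   [differs from x - y: not invariant]

Only option (B), x, is unchanged by the transformation.
A vertical shear moves points parallel to the y-axis, so the x-coordinate (and any function of x alone) is unchanged.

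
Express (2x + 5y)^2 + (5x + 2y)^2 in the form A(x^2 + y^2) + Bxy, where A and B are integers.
29(x^2 + y^2) + 40xy

Expanding: (2x + 5y)^2 = 4x^2 + 20xy + 25y^2
(5x + 2y)^2 = 25x^2 + 20xy + 4y^2
Sum = (4+25)(x^2+y^2) + 40xy = 29(x^2 + y^2) + 40xy
This is symmetric in x and y.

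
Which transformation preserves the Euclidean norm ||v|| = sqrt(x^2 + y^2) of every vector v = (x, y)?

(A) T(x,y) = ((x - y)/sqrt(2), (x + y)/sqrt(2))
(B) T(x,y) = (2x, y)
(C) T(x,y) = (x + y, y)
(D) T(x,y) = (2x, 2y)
A

A transformation preserves a norm if ||T(v)|| = ||v|| for every v; a single vector where the norm changes rules an option out.

(A) T(x,y) = ((x - y)/sqrt(2), (x + y)/sqrt(2)): preserves the norm -- it is an orthogonal map (a rotation/reflection), and (sqrt(2)(x - y)/2)^2 + (sqrt(2)(x + y)/2)^2 simplifies to x^2 + y^2.
(B) T(x,y) = (2x, y): v = (1, 0) has norm sqrt((1)^2 + (0)^2) = 1, but T(v) = (2, 0) has norm 2 -- not preserved.
(C) T(x,y) = (x + y, y): v = (0, 1) has norm sqrt((0)^2 + (1)^2) = 1, but T(v) = (1, 1) has norm sqrt(2) -- not preserved.
(D) T(x,y) = (2x, 2y): v = (1, 0) has norm sqrt((1)^2 + (0)^2) = 1, but T(v) = (2, 0) has norm 2 -- not preserved.

Therefore the answer is (A).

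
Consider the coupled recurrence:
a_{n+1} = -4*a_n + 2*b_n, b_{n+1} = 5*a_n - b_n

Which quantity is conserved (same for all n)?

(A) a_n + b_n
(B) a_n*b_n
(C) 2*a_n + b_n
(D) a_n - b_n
A

Replace a_n by a_{n+1} = -4*a_n + 2*b_n and b_n by b_{n+1} = 5*a_n - b_n in each option and simplify:
(A) a_n + b_n  ->  (-4*a_n + 2*b_n) + (5*a_n - b_n) = a_n + b_n   [conserved]
(B) a_n*b_n  ->  (-4*a_n + 2*b_n)*(5*a_n - b_n) = -20*a_n^2 + 14*a_n*b_n - 2*b_n^2   [not conserved]
(C) 2*a_n + b_n  ->  2*(-4*a_n + 2*b_n) + (5*a_n - b_n) = -3*a_n + 3*b_n   [not conserved]
(D) a_n - b_n  ->  (-4*a_n + 2*b_n) - (5*a_n - b_n) = -9*a_n + 3*b_n   [not conserved]

Only (A) a_n + b_n returns to itself after one step, so it is the conserved quantity.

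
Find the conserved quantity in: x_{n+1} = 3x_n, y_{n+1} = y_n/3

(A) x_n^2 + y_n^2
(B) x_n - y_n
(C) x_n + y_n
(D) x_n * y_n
D

For the recurrence x_{n+1} = 3x_n, y_{n+1} = y_n/3:

x_{n+1} * y_{n+1} = (3x_n) * (y_n/3) = x_n * y_n
The product is conserved.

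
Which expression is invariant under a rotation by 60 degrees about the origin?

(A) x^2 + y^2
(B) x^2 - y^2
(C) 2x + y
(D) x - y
A

A rotation by 60 degrees sends (x, y) to (x/2 - sqrt(3)y/2, sqrt(3)x/2 + y/2).
Substitute the transformed coordinates into each option and compare with the original:
(A) x^2 + y^2  ->  (x/2 - sqrt(3)y/2)^2 + (sqrt(3)x/2 + y/2)^2 = x^2 + y^2   [equals x^2 + y^2: invariant]
(B) x^2 - y^2  ->  (x/2 - sqrt(3)y/2)^2 - (sqrt(3)x/2 + y/2)^2 = -x^2/2 - sqrt(3)xy + y^2/2   [differs from x^2 - y^2: not invariant]
(C) 2x + y  ->  2(x/2 - sqrt(3)y/2) + (sqrt(3)x/2 + y/2) = sqrt(3)x/2 + x - sqrt(3)y + y/2   [differs from 2x + y: not invariant]
(D) x - y  ->  (x/2 - sqrt(3)y/2) - (sqrt(3)x/2 + y/2) = -sqrt(3)x/2 + x/2 - sqrt(3)y/2 - y/2   [differs from x - y: not invariant]

Only option (A), x^2 + y^2, is unchanged by the transformation.
Geometrically, x^2 + y^2 is the squared distance from the origin, which every rotation about the origin preserves.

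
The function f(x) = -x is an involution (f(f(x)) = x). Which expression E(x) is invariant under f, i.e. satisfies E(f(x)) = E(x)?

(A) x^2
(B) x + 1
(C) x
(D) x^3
A

Replace x by f(x) = -x in each option and simplify. As a quick numerical cross-check, also compare E(5) with E(f(5)) = E(-5).

(A) x^2  ->  (-x)^2, which simplifies back to x^2; check: E(5) = 25, E(-5) = 25.   [invariant]
(B) x + 1  ->  (-x) + 1 = 1 - x; check: E(5) = 6 but E(-5) = -4.   [not invariant]
(C) x  ->  (-x) = -x; check: E(5) = 5 but E(-5) = -5.   [not invariant]
(D) x^3  ->  (-x)^3 = -x^3; check: E(5) = 125 but E(-5) = -125.   [not invariant]

Only (A) is unchanged. E is symmetric under swapping x with f(x) = -x, which is exactly what an involution does.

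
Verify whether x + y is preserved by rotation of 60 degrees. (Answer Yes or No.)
No

Applying rotation by 60 degrees: x' = x*cos(60 degrees) - y*sin(60 degrees) = x/2 - sqrt(3)y/2, y' = x*sin(60 degrees) + y*cos(60 degrees) = sqrt(3)x/2 + y/2

Substituting into x + y:
(x/2 - sqrt(3)y/2) + (sqrt(3)x/2 + y/2)
= x/2 + sqrt(3)x/2 - sqrt(3)y/2 + y/2

This differs from the original expression x + y, so it is NOT invariant.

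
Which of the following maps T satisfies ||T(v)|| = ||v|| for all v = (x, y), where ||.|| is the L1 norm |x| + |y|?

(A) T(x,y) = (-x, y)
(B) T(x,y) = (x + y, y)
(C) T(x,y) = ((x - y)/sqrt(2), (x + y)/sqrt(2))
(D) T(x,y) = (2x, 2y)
A

A transformation preserves a norm if ||T(v)|| = ||v|| for every v; a single vector where the norm changes rules an option out.

(A) T(x,y) = (-x, y): preserves the norm -- it only permutes the coordinates and/or flips signs, which leaves |x| + |y| unchanged.
(B) T(x,y) = (x + y, y): v = (0, 1) has norm |0| + |1| = 1, but T(v) = (1, 1) has norm 2 -- not preserved.
(C) T(x,y) = ((x - y)/sqrt(2), (x + y)/sqrt(2)): v = (1, 0) has norm |1| + |0| = 1, but T(v) = (sqrt(2)/2, sqrt(2)/2) has norm sqrt(2) -- not preserved.
(D) T(x,y) = (2x, 2y): v = (1, 0) has norm |1| + |0| = 1, but T(v) = (2, 0) has norm 2 -- not preserved.

Therefore the answer is (A).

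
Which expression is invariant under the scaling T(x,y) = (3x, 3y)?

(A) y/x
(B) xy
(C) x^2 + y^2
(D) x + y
A

Under the uniform scaling T(x,y) = (3x, 3y):
Substitute the transformed coordinates into each option and compare with the original:
(A) y/x  ->  (3y)/(3x) = y/x   [equals y/x: invariant]
(B) xy  ->  (3x)(3y) = 9xy   [differs from xy: not invariant]
(C) x^2 + y^2  ->  (3x)^2 + (3y)^2 = 9x^2 + 9y^2   [differs from x^2 + y^2: not invariant]
(D) x + y  ->  (3x) + (3y) = 3x + 3y   [differs from x + y: not invariant]

Only option (A), y/x, is unchanged by the transformation.
The common factor 3 cancels in a ratio of coordinates, while sums, products and sums of squares pick up factors of 3 or 9.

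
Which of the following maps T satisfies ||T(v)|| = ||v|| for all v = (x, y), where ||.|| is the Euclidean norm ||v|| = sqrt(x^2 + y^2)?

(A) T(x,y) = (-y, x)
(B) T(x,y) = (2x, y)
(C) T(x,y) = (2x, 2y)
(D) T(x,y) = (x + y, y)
A

A transformation preserves a norm if ||T(v)|| = ||v|| for every v; a single vector where the norm changes rules an option out.

(A) T(x,y) = (-y, x): preserves the norm -- it is an orthogonal map (a rotation/reflection), and (-y)^2 + (x)^2 simplifies to x^2 + y^2.
(B) T(x,y) = (2x, y): v = (1, 0) has norm sqrt((1)^2 + (0)^2) = 1, but T(v) = (2, 0) has norm 2 -- not preserved.
(C) T(x,y) = (2x, 2y): v = (1, 0) has norm sqrt((1)^2 + (0)^2) = 1, but T(v) = (2, 0) has norm 2 -- not preserved.
(D) T(x,y) = (x + y, y): v = (0, 1) has norm sqrt((0)^2 + (1)^2) = 1, but T(v) = (1, 1) has norm sqrt(2) -- not preserved.

Therefore the answer is (A).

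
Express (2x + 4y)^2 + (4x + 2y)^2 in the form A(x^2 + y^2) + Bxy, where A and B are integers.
20(x^2 + y^2) + 32xy

Expanding: (2x + 4y)^2 = 4x^2 + 16xy + 16y^2
(4x + 2y)^2 = 16x^2 + 16xy + 4y^2
Sum = (4+16)(x^2+y^2) + 32xy = 20(x^2 + y^2) + 32xy
This is symmetric in x and y.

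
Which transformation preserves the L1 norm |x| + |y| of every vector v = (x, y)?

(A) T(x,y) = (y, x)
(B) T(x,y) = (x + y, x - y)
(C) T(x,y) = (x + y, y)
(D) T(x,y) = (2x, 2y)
A

A transformation preserves a norm if ||T(v)|| = ||v|| for every v; a single vector where the norm changes rules an option out.

(A) T(x,y) = (y, x): preserves the norm -- it only permutes the coordinates and/or flips signs, which leaves |x| + |y| unchanged.
(B) T(x,y) = (x + y, x - y): v = (1, 0) has norm |1| + |0| = 1, but T(v) = (1, 1) has norm 2 -- not preserved.
(C) T(x,y) = (x + y, y): v = (0, 1) has norm |0| + |1| = 1, but T(v) = (1, 1) has norm 2 -- not preserved.
(D) T(x,y) = (2x, 2y): v = (1, 0) has norm |1| + |0| = 1, but T(v) = (2, 0) has norm 2 -- not preserved.

Therefore the answer is (A).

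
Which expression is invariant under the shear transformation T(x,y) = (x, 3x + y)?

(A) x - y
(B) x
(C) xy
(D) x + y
B

Under the shear T(x,y) = (x, 3x + y):
Substitute the transformed coordinates into each option and compare with the original:
(A) x - y  ->  (x) - (3x + y) = -2x - y   [differs from x - y: not invariant]
(B) x  ->  (x) = x   [equals x: invariant]
(C) xy  ->  (x)(3x + y) = 3x^2 + xy   [differs from xy: not invariant]
(D) x + y  ->  (x) + (3x + y) = 4x + y   [differs from x + y: not invariant]

Only option (B), x, is unchanged by the transformation.
A vertical shear moves points parallel to the y-axis, so the x-coordinate (and any function of x alone) is unchanged.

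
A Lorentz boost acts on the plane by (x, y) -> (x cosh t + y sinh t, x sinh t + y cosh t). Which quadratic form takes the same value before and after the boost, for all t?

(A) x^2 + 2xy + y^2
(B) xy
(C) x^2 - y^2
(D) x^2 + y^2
C

Write x' = x cosh t + y sinh t, y' = x sinh t + y cosh t and substitute into each option:
(A) x^2 + 2xy + y^2: (x' + y')^2 with x' + y' = (x + y)(cosh t + sinh t) = (x + y)e^t, so it becomes (x + y)^2 e^(2t)   [not invariant for t != 0]
(B) xy: (x cosh t + y sinh t)(x sinh t + y cosh t) = xy(cosh^2 t + sinh^2 t) + (x^2 + y^2) sinh t cosh t = xy cosh 2t + (x^2 + y^2)(sinh 2t)/2   [not invariant for t != 0]
(C) x^2 - y^2: (x cosh t + y sinh t)^2 - (x sinh t + y cosh t)^2 = x^2(cosh^2 t - sinh^2 t) + 2xy(cosh t sinh t - sinh t cosh t) + y^2(sinh^2 t - cosh^2 t) = x^2 - y^2   [invariant, using cosh^2 t - sinh^2 t = 1]
(D) x^2 + y^2: (x cosh t + y sinh t)^2 + (x sinh t + y cosh t)^2 = (x^2 + y^2)(cosh^2 t + sinh^2 t) + 4xy sinh t cosh t = (x^2 + y^2) cosh 2t + 2xy sinh 2t   [not invariant for t != 0]

Only (C) x^2 - y^2 is unchanged; it is the Minkowski form preserved by Lorentz boosts, just as x^2 + y^2 is preserved by ordinary rotations.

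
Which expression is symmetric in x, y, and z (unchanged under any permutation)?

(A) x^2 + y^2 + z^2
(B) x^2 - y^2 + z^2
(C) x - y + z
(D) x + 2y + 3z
A

A symmetric expression is unchanged when the variables are permuted; here the transformation to test is the swap (x, y) -> (y, x).
A symmetric expression must survive every permutation; the single swap x <-> y already eliminates the distractors, and the keyed expression is also unchanged by x <-> z and y <-> z (each variable enters it in exactly the same way).
Substitute the transformed coordinates into each option and compare with the original:
(A) x^2 + y^2 + z^2  ->  (y)^2 + (x)^2 + z^2 = x^2 + y^2 + z^2   [equals x^2 + y^2 + z^2: invariant]
(B) x^2 - y^2 + z^2  ->  (y)^2 - (x)^2 + z^2 = -x^2 + y^2 + z^2   [differs from x^2 - y^2 + z^2: not invariant]
(C) x - y + z  ->  (y) - (x) + z = -x + y + z   [differs from x - y + z: not invariant]
(D) x + 2y + 3z  ->  (y) + 2(x) + 3z = 2x + y + 3z   [differs from x + 2y + 3z: not invariant]

Only option (A), x^2 + y^2 + z^2, is unchanged by the transformation.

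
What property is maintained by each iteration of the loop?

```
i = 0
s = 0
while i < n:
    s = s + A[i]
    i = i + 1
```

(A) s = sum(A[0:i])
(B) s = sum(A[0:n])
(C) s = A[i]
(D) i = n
A

A loop invariant must hold before the first iteration and be re-established by every execution of the body.

(A) s = sum(A[0:i]): Initially i = 0 and s = 0 = sum of the empty slice A[0:0]. If s = sum(A[0:i]) holds at the top of an iteration, the body sets s to sum(A[0:i]) + A[i] = sum(A[0:i+1]) and then i to i+1, so s = sum(A[0:i]) holds again. At exit i = n, giving s = sum(A[0:n]).

The other options fail:
(B) s = sum(A[0:n]): false before the loop (s = 0, not the full sum) -- it only becomes true at exit.
(C) s = A[i]: after the first iteration s = A[0] but i = 1, so s = A[i] compares s with the wrong element (and fails in general).
(D) i = n: false initially (i = 0); it is the exit condition, not an invariant.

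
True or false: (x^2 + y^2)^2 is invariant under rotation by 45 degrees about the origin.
True

Applying rotation by 45 degrees: x' = x*cos(45 degrees) - y*sin(45 degrees) = sqrt(2)x/2 - sqrt(2)y/2, y' = x*sin(45 degrees) + y*cos(45 degrees) = sqrt(2)x/2 + sqrt(2)y/2

Substituting into (x^2 + y^2)^2:
((sqrt(2)x/2 - sqrt(2)y/2)^2 + (sqrt(2)x/2 + sqrt(2)y/2)^2)^2
= x^4 + 2x^2y^2 + y^4 = (x^2 + y^2)^2

This equals the original expression (x^2 + y^2)^2, so it IS invariant.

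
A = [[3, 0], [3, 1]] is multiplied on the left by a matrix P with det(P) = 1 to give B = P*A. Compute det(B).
3

By the multiplicative property of determinants, det(B) = det(P*A) = det(P) * det(A) = det(A),
so the determinant is invariant under multiplication by any determinant-1 matrix; we just need det(A).

det(A) = (3)(1) - (0)(3) = 3 - 0 = 3

Therefore det(B) = 1 * 3 = 3.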